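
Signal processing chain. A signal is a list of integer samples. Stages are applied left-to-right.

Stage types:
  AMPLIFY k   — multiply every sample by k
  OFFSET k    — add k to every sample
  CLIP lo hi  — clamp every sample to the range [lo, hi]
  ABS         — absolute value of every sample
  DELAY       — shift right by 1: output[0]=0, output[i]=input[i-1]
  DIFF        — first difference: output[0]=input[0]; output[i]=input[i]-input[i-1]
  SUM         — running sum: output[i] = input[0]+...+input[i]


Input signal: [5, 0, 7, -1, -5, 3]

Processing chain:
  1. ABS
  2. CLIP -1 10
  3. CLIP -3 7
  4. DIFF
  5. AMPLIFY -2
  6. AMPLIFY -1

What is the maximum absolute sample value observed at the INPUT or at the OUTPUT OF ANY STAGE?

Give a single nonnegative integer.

Input: [5, 0, 7, -1, -5, 3] (max |s|=7)
Stage 1 (ABS): |5|=5, |0|=0, |7|=7, |-1|=1, |-5|=5, |3|=3 -> [5, 0, 7, 1, 5, 3] (max |s|=7)
Stage 2 (CLIP -1 10): clip(5,-1,10)=5, clip(0,-1,10)=0, clip(7,-1,10)=7, clip(1,-1,10)=1, clip(5,-1,10)=5, clip(3,-1,10)=3 -> [5, 0, 7, 1, 5, 3] (max |s|=7)
Stage 3 (CLIP -3 7): clip(5,-3,7)=5, clip(0,-3,7)=0, clip(7,-3,7)=7, clip(1,-3,7)=1, clip(5,-3,7)=5, clip(3,-3,7)=3 -> [5, 0, 7, 1, 5, 3] (max |s|=7)
Stage 4 (DIFF): s[0]=5, 0-5=-5, 7-0=7, 1-7=-6, 5-1=4, 3-5=-2 -> [5, -5, 7, -6, 4, -2] (max |s|=7)
Stage 5 (AMPLIFY -2): 5*-2=-10, -5*-2=10, 7*-2=-14, -6*-2=12, 4*-2=-8, -2*-2=4 -> [-10, 10, -14, 12, -8, 4] (max |s|=14)
Stage 6 (AMPLIFY -1): -10*-1=10, 10*-1=-10, -14*-1=14, 12*-1=-12, -8*-1=8, 4*-1=-4 -> [10, -10, 14, -12, 8, -4] (max |s|=14)
Overall max amplitude: 14

Answer: 14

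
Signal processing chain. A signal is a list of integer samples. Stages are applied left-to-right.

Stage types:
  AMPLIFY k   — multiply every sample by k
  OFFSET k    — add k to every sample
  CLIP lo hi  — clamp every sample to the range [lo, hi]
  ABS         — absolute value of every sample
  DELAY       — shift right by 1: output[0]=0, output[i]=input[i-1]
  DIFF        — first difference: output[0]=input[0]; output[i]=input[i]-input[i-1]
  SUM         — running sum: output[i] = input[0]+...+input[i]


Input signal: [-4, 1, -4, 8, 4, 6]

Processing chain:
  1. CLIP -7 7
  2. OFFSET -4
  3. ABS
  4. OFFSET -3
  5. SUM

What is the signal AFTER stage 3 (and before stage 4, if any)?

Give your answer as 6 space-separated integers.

Input: [-4, 1, -4, 8, 4, 6]
Stage 1 (CLIP -7 7): clip(-4,-7,7)=-4, clip(1,-7,7)=1, clip(-4,-7,7)=-4, clip(8,-7,7)=7, clip(4,-7,7)=4, clip(6,-7,7)=6 -> [-4, 1, -4, 7, 4, 6]
Stage 2 (OFFSET -4): -4+-4=-8, 1+-4=-3, -4+-4=-8, 7+-4=3, 4+-4=0, 6+-4=2 -> [-8, -3, -8, 3, 0, 2]
Stage 3 (ABS): |-8|=8, |-3|=3, |-8|=8, |3|=3, |0|=0, |2|=2 -> [8, 3, 8, 3, 0, 2]

Answer: 8 3 8 3 0 2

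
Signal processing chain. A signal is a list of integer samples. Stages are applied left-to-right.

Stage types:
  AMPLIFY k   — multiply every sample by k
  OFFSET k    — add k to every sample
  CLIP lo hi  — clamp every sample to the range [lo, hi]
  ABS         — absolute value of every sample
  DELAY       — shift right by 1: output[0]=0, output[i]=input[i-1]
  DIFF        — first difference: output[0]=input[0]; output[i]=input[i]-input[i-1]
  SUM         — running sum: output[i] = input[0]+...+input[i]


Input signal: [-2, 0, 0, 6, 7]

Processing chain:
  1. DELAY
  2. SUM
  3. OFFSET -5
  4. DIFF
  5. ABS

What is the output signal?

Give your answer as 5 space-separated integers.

Input: [-2, 0, 0, 6, 7]
Stage 1 (DELAY): [0, -2, 0, 0, 6] = [0, -2, 0, 0, 6] -> [0, -2, 0, 0, 6]
Stage 2 (SUM): sum[0..0]=0, sum[0..1]=-2, sum[0..2]=-2, sum[0..3]=-2, sum[0..4]=4 -> [0, -2, -2, -2, 4]
Stage 3 (OFFSET -5): 0+-5=-5, -2+-5=-7, -2+-5=-7, -2+-5=-7, 4+-5=-1 -> [-5, -7, -7, -7, -1]
Stage 4 (DIFF): s[0]=-5, -7--5=-2, -7--7=0, -7--7=0, -1--7=6 -> [-5, -2, 0, 0, 6]
Stage 5 (ABS): |-5|=5, |-2|=2, |0|=0, |0|=0, |6|=6 -> [5, 2, 0, 0, 6]

Answer: 5 2 0 0 6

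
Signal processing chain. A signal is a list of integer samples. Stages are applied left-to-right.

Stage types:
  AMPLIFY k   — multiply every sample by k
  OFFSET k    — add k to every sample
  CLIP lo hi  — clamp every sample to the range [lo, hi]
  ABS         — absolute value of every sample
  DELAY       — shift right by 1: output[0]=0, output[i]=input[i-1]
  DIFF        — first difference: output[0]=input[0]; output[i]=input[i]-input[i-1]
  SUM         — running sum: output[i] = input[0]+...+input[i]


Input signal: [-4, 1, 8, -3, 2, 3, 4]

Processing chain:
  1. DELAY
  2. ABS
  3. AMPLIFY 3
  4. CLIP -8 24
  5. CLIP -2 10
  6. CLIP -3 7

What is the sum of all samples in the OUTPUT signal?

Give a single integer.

Answer: 37

Derivation:
Input: [-4, 1, 8, -3, 2, 3, 4]
Stage 1 (DELAY): [0, -4, 1, 8, -3, 2, 3] = [0, -4, 1, 8, -3, 2, 3] -> [0, -4, 1, 8, -3, 2, 3]
Stage 2 (ABS): |0|=0, |-4|=4, |1|=1, |8|=8, |-3|=3, |2|=2, |3|=3 -> [0, 4, 1, 8, 3, 2, 3]
Stage 3 (AMPLIFY 3): 0*3=0, 4*3=12, 1*3=3, 8*3=24, 3*3=9, 2*3=6, 3*3=9 -> [0, 12, 3, 24, 9, 6, 9]
Stage 4 (CLIP -8 24): clip(0,-8,24)=0, clip(12,-8,24)=12, clip(3,-8,24)=3, clip(24,-8,24)=24, clip(9,-8,24)=9, clip(6,-8,24)=6, clip(9,-8,24)=9 -> [0, 12, 3, 24, 9, 6, 9]
Stage 5 (CLIP -2 10): clip(0,-2,10)=0, clip(12,-2,10)=10, clip(3,-2,10)=3, clip(24,-2,10)=10, clip(9,-2,10)=9, clip(6,-2,10)=6, clip(9,-2,10)=9 -> [0, 10, 3, 10, 9, 6, 9]
Stage 6 (CLIP -3 7): clip(0,-3,7)=0, clip(10,-3,7)=7, clip(3,-3,7)=3, clip(10,-3,7)=7, clip(9,-3,7)=7, clip(6,-3,7)=6, clip(9,-3,7)=7 -> [0, 7, 3, 7, 7, 6, 7]
Output sum: 37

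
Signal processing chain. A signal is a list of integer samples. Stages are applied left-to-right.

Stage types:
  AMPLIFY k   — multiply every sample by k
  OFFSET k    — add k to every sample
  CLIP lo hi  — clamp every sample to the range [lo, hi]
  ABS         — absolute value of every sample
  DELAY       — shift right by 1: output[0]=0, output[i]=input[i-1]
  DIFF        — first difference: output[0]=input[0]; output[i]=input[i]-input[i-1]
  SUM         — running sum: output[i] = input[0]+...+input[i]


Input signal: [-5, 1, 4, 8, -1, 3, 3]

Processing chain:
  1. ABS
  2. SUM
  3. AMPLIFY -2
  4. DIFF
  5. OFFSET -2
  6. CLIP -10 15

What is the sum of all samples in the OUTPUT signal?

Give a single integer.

Answer: -54

Derivation:
Input: [-5, 1, 4, 8, -1, 3, 3]
Stage 1 (ABS): |-5|=5, |1|=1, |4|=4, |8|=8, |-1|=1, |3|=3, |3|=3 -> [5, 1, 4, 8, 1, 3, 3]
Stage 2 (SUM): sum[0..0]=5, sum[0..1]=6, sum[0..2]=10, sum[0..3]=18, sum[0..4]=19, sum[0..5]=22, sum[0..6]=25 -> [5, 6, 10, 18, 19, 22, 25]
Stage 3 (AMPLIFY -2): 5*-2=-10, 6*-2=-12, 10*-2=-20, 18*-2=-36, 19*-2=-38, 22*-2=-44, 25*-2=-50 -> [-10, -12, -20, -36, -38, -44, -50]
Stage 4 (DIFF): s[0]=-10, -12--10=-2, -20--12=-8, -36--20=-16, -38--36=-2, -44--38=-6, -50--44=-6 -> [-10, -2, -8, -16, -2, -6, -6]
Stage 5 (OFFSET -2): -10+-2=-12, -2+-2=-4, -8+-2=-10, -16+-2=-18, -2+-2=-4, -6+-2=-8, -6+-2=-8 -> [-12, -4, -10, -18, -4, -8, -8]
Stage 6 (CLIP -10 15): clip(-12,-10,15)=-10, clip(-4,-10,15)=-4, clip(-10,-10,15)=-10, clip(-18,-10,15)=-10, clip(-4,-10,15)=-4, clip(-8,-10,15)=-8, clip(-8,-10,15)=-8 -> [-10, -4, -10, -10, -4, -8, -8]
Output sum: -54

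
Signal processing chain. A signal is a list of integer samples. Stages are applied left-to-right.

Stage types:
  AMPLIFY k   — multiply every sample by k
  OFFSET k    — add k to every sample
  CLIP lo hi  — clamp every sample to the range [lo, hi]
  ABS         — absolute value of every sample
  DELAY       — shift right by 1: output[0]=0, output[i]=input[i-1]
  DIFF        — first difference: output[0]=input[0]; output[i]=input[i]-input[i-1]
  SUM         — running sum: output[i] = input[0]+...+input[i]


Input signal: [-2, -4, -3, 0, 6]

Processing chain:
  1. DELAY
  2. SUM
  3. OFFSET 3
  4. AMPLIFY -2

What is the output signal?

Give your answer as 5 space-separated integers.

Answer: -6 -2 6 12 12

Derivation:
Input: [-2, -4, -3, 0, 6]
Stage 1 (DELAY): [0, -2, -4, -3, 0] = [0, -2, -4, -3, 0] -> [0, -2, -4, -3, 0]
Stage 2 (SUM): sum[0..0]=0, sum[0..1]=-2, sum[0..2]=-6, sum[0..3]=-9, sum[0..4]=-9 -> [0, -2, -6, -9, -9]
Stage 3 (OFFSET 3): 0+3=3, -2+3=1, -6+3=-3, -9+3=-6, -9+3=-6 -> [3, 1, -3, -6, -6]
Stage 4 (AMPLIFY -2): 3*-2=-6, 1*-2=-2, -3*-2=6, -6*-2=12, -6*-2=12 -> [-6, -2, 6, 12, 12]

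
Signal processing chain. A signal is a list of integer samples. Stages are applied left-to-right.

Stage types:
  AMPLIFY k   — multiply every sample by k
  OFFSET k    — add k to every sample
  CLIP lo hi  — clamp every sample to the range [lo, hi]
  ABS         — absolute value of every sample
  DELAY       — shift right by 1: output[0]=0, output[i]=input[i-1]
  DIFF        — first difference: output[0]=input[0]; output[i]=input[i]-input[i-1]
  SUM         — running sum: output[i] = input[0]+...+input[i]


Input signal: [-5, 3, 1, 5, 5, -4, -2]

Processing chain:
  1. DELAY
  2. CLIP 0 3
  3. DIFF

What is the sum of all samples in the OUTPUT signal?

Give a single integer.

Answer: 0

Derivation:
Input: [-5, 3, 1, 5, 5, -4, -2]
Stage 1 (DELAY): [0, -5, 3, 1, 5, 5, -4] = [0, -5, 3, 1, 5, 5, -4] -> [0, -5, 3, 1, 5, 5, -4]
Stage 2 (CLIP 0 3): clip(0,0,3)=0, clip(-5,0,3)=0, clip(3,0,3)=3, clip(1,0,3)=1, clip(5,0,3)=3, clip(5,0,3)=3, clip(-4,0,3)=0 -> [0, 0, 3, 1, 3, 3, 0]
Stage 3 (DIFF): s[0]=0, 0-0=0, 3-0=3, 1-3=-2, 3-1=2, 3-3=0, 0-3=-3 -> [0, 0, 3, -2, 2, 0, -3]
Output sum: 0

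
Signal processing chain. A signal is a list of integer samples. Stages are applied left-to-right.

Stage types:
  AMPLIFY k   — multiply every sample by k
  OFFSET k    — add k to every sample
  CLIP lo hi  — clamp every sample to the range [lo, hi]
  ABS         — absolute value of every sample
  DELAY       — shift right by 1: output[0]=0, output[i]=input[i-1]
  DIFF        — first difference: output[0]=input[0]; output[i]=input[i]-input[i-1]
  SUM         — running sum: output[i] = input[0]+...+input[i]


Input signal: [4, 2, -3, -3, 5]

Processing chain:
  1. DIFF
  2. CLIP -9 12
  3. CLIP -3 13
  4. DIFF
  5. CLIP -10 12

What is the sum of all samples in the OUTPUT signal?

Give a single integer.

Input: [4, 2, -3, -3, 5]
Stage 1 (DIFF): s[0]=4, 2-4=-2, -3-2=-5, -3--3=0, 5--3=8 -> [4, -2, -5, 0, 8]
Stage 2 (CLIP -9 12): clip(4,-9,12)=4, clip(-2,-9,12)=-2, clip(-5,-9,12)=-5, clip(0,-9,12)=0, clip(8,-9,12)=8 -> [4, -2, -5, 0, 8]
Stage 3 (CLIP -3 13): clip(4,-3,13)=4, clip(-2,-3,13)=-2, clip(-5,-3,13)=-3, clip(0,-3,13)=0, clip(8,-3,13)=8 -> [4, -2, -3, 0, 8]
Stage 4 (DIFF): s[0]=4, -2-4=-6, -3--2=-1, 0--3=3, 8-0=8 -> [4, -6, -1, 3, 8]
Stage 5 (CLIP -10 12): clip(4,-10,12)=4, clip(-6,-10,12)=-6, clip(-1,-10,12)=-1, clip(3,-10,12)=3, clip(8,-10,12)=8 -> [4, -6, -1, 3, 8]
Output sum: 8

Answer: 8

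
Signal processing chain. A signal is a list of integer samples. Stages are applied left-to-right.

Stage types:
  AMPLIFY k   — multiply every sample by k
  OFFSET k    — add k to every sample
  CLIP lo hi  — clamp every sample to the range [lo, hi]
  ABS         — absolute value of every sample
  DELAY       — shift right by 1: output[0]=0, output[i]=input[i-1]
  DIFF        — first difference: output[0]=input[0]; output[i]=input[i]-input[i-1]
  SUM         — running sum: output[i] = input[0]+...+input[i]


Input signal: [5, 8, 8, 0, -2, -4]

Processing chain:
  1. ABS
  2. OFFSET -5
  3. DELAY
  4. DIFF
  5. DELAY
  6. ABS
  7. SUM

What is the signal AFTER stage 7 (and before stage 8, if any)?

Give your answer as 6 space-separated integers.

Input: [5, 8, 8, 0, -2, -4]
Stage 1 (ABS): |5|=5, |8|=8, |8|=8, |0|=0, |-2|=2, |-4|=4 -> [5, 8, 8, 0, 2, 4]
Stage 2 (OFFSET -5): 5+-5=0, 8+-5=3, 8+-5=3, 0+-5=-5, 2+-5=-3, 4+-5=-1 -> [0, 3, 3, -5, -3, -1]
Stage 3 (DELAY): [0, 0, 3, 3, -5, -3] = [0, 0, 3, 3, -5, -3] -> [0, 0, 3, 3, -5, -3]
Stage 4 (DIFF): s[0]=0, 0-0=0, 3-0=3, 3-3=0, -5-3=-8, -3--5=2 -> [0, 0, 3, 0, -8, 2]
Stage 5 (DELAY): [0, 0, 0, 3, 0, -8] = [0, 0, 0, 3, 0, -8] -> [0, 0, 0, 3, 0, -8]
Stage 6 (ABS): |0|=0, |0|=0, |0|=0, |3|=3, |0|=0, |-8|=8 -> [0, 0, 0, 3, 0, 8]
Stage 7 (SUM): sum[0..0]=0, sum[0..1]=0, sum[0..2]=0, sum[0..3]=3, sum[0..4]=3, sum[0..5]=11 -> [0, 0, 0, 3, 3, 11]

Answer: 0 0 0 3 3 11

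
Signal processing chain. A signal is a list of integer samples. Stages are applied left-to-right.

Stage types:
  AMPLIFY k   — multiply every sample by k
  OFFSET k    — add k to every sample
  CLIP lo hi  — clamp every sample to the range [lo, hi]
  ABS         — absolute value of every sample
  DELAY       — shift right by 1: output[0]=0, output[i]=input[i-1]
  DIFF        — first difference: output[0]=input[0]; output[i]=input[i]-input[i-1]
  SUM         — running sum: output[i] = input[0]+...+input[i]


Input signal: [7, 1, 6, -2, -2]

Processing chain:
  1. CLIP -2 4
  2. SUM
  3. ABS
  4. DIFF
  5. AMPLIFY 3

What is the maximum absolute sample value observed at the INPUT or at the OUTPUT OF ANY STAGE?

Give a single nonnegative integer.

Input: [7, 1, 6, -2, -2] (max |s|=7)
Stage 1 (CLIP -2 4): clip(7,-2,4)=4, clip(1,-2,4)=1, clip(6,-2,4)=4, clip(-2,-2,4)=-2, clip(-2,-2,4)=-2 -> [4, 1, 4, -2, -2] (max |s|=4)
Stage 2 (SUM): sum[0..0]=4, sum[0..1]=5, sum[0..2]=9, sum[0..3]=7, sum[0..4]=5 -> [4, 5, 9, 7, 5] (max |s|=9)
Stage 3 (ABS): |4|=4, |5|=5, |9|=9, |7|=7, |5|=5 -> [4, 5, 9, 7, 5] (max |s|=9)
Stage 4 (DIFF): s[0]=4, 5-4=1, 9-5=4, 7-9=-2, 5-7=-2 -> [4, 1, 4, -2, -2] (max |s|=4)
Stage 5 (AMPLIFY 3): 4*3=12, 1*3=3, 4*3=12, -2*3=-6, -2*3=-6 -> [12, 3, 12, -6, -6] (max |s|=12)
Overall max amplitude: 12

Answer: 12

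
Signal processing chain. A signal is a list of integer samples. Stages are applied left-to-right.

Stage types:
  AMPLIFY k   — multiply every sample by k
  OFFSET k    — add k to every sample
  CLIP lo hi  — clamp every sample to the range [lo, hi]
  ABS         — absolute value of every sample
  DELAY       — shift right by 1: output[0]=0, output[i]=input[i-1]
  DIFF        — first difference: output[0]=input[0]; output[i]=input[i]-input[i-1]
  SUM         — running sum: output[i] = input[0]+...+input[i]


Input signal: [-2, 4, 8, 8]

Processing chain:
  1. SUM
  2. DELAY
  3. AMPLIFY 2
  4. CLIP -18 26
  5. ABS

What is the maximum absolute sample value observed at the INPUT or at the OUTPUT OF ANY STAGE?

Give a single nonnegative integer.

Input: [-2, 4, 8, 8] (max |s|=8)
Stage 1 (SUM): sum[0..0]=-2, sum[0..1]=2, sum[0..2]=10, sum[0..3]=18 -> [-2, 2, 10, 18] (max |s|=18)
Stage 2 (DELAY): [0, -2, 2, 10] = [0, -2, 2, 10] -> [0, -2, 2, 10] (max |s|=10)
Stage 3 (AMPLIFY 2): 0*2=0, -2*2=-4, 2*2=4, 10*2=20 -> [0, -4, 4, 20] (max |s|=20)
Stage 4 (CLIP -18 26): clip(0,-18,26)=0, clip(-4,-18,26)=-4, clip(4,-18,26)=4, clip(20,-18,26)=20 -> [0, -4, 4, 20] (max |s|=20)
Stage 5 (ABS): |0|=0, |-4|=4, |4|=4, |20|=20 -> [0, 4, 4, 20] (max |s|=20)
Overall max amplitude: 20

Answer: 20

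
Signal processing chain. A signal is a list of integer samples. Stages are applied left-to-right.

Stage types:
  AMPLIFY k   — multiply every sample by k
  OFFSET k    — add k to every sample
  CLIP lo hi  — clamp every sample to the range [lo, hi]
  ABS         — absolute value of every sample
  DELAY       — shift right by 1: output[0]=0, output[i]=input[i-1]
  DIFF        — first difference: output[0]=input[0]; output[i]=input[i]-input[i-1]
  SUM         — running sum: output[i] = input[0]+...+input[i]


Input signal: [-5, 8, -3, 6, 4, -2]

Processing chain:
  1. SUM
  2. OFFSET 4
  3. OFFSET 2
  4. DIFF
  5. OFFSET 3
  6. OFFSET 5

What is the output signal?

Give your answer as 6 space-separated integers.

Answer: 9 16 5 14 12 6

Derivation:
Input: [-5, 8, -3, 6, 4, -2]
Stage 1 (SUM): sum[0..0]=-5, sum[0..1]=3, sum[0..2]=0, sum[0..3]=6, sum[0..4]=10, sum[0..5]=8 -> [-5, 3, 0, 6, 10, 8]
Stage 2 (OFFSET 4): -5+4=-1, 3+4=7, 0+4=4, 6+4=10, 10+4=14, 8+4=12 -> [-1, 7, 4, 10, 14, 12]
Stage 3 (OFFSET 2): -1+2=1, 7+2=9, 4+2=6, 10+2=12, 14+2=16, 12+2=14 -> [1, 9, 6, 12, 16, 14]
Stage 4 (DIFF): s[0]=1, 9-1=8, 6-9=-3, 12-6=6, 16-12=4, 14-16=-2 -> [1, 8, -3, 6, 4, -2]
Stage 5 (OFFSET 3): 1+3=4, 8+3=11, -3+3=0, 6+3=9, 4+3=7, -2+3=1 -> [4, 11, 0, 9, 7, 1]
Stage 6 (OFFSET 5): 4+5=9, 11+5=16, 0+5=5, 9+5=14, 7+5=12, 1+5=6 -> [9, 16, 5, 14, 12, 6]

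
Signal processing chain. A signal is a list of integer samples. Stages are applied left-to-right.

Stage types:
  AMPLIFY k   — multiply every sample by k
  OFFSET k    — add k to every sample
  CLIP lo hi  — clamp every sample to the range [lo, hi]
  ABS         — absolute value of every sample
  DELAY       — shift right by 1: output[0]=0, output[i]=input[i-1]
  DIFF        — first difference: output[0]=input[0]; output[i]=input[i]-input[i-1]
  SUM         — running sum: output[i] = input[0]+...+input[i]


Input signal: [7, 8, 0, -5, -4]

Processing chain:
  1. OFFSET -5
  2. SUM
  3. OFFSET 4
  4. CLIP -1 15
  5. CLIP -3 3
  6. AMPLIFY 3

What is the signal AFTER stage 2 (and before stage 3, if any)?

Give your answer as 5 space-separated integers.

Answer: 2 5 0 -10 -19

Derivation:
Input: [7, 8, 0, -5, -4]
Stage 1 (OFFSET -5): 7+-5=2, 8+-5=3, 0+-5=-5, -5+-5=-10, -4+-5=-9 -> [2, 3, -5, -10, -9]
Stage 2 (SUM): sum[0..0]=2, sum[0..1]=5, sum[0..2]=0, sum[0..3]=-10, sum[0..4]=-19 -> [2, 5, 0, -10, -19]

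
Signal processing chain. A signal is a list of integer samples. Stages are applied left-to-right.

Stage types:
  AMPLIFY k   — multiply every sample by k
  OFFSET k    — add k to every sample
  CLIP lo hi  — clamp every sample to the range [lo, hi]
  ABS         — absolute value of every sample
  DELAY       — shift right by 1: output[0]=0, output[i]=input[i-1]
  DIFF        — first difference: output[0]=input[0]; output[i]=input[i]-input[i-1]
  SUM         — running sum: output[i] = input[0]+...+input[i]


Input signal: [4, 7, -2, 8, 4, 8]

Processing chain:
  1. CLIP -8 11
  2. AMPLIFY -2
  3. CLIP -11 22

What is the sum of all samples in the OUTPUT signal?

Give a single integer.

Input: [4, 7, -2, 8, 4, 8]
Stage 1 (CLIP -8 11): clip(4,-8,11)=4, clip(7,-8,11)=7, clip(-2,-8,11)=-2, clip(8,-8,11)=8, clip(4,-8,11)=4, clip(8,-8,11)=8 -> [4, 7, -2, 8, 4, 8]
Stage 2 (AMPLIFY -2): 4*-2=-8, 7*-2=-14, -2*-2=4, 8*-2=-16, 4*-2=-8, 8*-2=-16 -> [-8, -14, 4, -16, -8, -16]
Stage 3 (CLIP -11 22): clip(-8,-11,22)=-8, clip(-14,-11,22)=-11, clip(4,-11,22)=4, clip(-16,-11,22)=-11, clip(-8,-11,22)=-8, clip(-16,-11,22)=-11 -> [-8, -11, 4, -11, -8, -11]
Output sum: -45

Answer: -45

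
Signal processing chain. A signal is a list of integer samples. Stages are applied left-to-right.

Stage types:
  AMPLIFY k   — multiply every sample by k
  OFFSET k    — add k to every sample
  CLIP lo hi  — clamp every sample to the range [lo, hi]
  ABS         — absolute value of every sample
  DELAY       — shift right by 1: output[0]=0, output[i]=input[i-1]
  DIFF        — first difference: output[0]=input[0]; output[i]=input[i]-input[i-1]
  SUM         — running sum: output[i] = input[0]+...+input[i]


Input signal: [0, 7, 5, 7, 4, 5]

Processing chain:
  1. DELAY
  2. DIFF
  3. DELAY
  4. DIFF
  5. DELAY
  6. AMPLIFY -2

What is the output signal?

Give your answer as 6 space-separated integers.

Input: [0, 7, 5, 7, 4, 5]
Stage 1 (DELAY): [0, 0, 7, 5, 7, 4] = [0, 0, 7, 5, 7, 4] -> [0, 0, 7, 5, 7, 4]
Stage 2 (DIFF): s[0]=0, 0-0=0, 7-0=7, 5-7=-2, 7-5=2, 4-7=-3 -> [0, 0, 7, -2, 2, -3]
Stage 3 (DELAY): [0, 0, 0, 7, -2, 2] = [0, 0, 0, 7, -2, 2] -> [0, 0, 0, 7, -2, 2]
Stage 4 (DIFF): s[0]=0, 0-0=0, 0-0=0, 7-0=7, -2-7=-9, 2--2=4 -> [0, 0, 0, 7, -9, 4]
Stage 5 (DELAY): [0, 0, 0, 0, 7, -9] = [0, 0, 0, 0, 7, -9] -> [0, 0, 0, 0, 7, -9]
Stage 6 (AMPLIFY -2): 0*-2=0, 0*-2=0, 0*-2=0, 0*-2=0, 7*-2=-14, -9*-2=18 -> [0, 0, 0, 0, -14, 18]

Answer: 0 0 0 0 -14 18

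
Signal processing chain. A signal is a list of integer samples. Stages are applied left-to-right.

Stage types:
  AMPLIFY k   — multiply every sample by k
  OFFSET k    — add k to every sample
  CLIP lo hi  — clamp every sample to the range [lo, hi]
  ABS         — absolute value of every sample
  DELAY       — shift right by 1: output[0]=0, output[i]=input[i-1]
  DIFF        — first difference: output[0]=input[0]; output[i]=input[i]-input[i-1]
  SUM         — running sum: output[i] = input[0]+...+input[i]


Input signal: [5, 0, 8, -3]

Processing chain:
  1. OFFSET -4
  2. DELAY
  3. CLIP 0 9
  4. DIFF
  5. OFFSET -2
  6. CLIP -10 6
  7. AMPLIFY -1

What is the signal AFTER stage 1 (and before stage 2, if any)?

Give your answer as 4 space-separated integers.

Answer: 1 -4 4 -7

Derivation:
Input: [5, 0, 8, -3]
Stage 1 (OFFSET -4): 5+-4=1, 0+-4=-4, 8+-4=4, -3+-4=-7 -> [1, -4, 4, -7]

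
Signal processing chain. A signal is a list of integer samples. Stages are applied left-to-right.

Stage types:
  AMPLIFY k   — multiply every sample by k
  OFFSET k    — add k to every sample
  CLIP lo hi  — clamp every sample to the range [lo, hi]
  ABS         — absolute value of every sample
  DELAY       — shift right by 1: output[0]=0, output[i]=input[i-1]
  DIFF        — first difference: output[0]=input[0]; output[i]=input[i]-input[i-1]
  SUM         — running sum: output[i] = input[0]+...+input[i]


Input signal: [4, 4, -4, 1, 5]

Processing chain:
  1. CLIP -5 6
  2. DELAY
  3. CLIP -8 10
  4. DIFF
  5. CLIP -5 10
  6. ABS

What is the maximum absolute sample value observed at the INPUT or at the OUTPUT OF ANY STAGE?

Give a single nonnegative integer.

Answer: 8

Derivation:
Input: [4, 4, -4, 1, 5] (max |s|=5)
Stage 1 (CLIP -5 6): clip(4,-5,6)=4, clip(4,-5,6)=4, clip(-4,-5,6)=-4, clip(1,-5,6)=1, clip(5,-5,6)=5 -> [4, 4, -4, 1, 5] (max |s|=5)
Stage 2 (DELAY): [0, 4, 4, -4, 1] = [0, 4, 4, -4, 1] -> [0, 4, 4, -4, 1] (max |s|=4)
Stage 3 (CLIP -8 10): clip(0,-8,10)=0, clip(4,-8,10)=4, clip(4,-8,10)=4, clip(-4,-8,10)=-4, clip(1,-8,10)=1 -> [0, 4, 4, -4, 1] (max |s|=4)
Stage 4 (DIFF): s[0]=0, 4-0=4, 4-4=0, -4-4=-8, 1--4=5 -> [0, 4, 0, -8, 5] (max |s|=8)
Stage 5 (CLIP -5 10): clip(0,-5,10)=0, clip(4,-5,10)=4, clip(0,-5,10)=0, clip(-8,-5,10)=-5, clip(5,-5,10)=5 -> [0, 4, 0, -5, 5] (max |s|=5)
Stage 6 (ABS): |0|=0, |4|=4, |0|=0, |-5|=5, |5|=5 -> [0, 4, 0, 5, 5] (max |s|=5)
Overall max amplitude: 8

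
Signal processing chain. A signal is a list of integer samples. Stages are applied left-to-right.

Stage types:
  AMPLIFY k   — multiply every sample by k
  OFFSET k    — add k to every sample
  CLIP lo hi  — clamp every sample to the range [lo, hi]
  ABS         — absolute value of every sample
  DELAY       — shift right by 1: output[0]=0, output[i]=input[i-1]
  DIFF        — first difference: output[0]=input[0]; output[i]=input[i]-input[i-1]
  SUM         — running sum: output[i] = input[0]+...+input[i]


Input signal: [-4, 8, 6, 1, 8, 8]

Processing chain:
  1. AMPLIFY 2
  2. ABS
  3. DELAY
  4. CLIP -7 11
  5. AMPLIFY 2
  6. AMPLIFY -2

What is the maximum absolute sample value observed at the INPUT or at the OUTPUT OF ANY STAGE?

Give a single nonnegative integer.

Answer: 44

Derivation:
Input: [-4, 8, 6, 1, 8, 8] (max |s|=8)
Stage 1 (AMPLIFY 2): -4*2=-8, 8*2=16, 6*2=12, 1*2=2, 8*2=16, 8*2=16 -> [-8, 16, 12, 2, 16, 16] (max |s|=16)
Stage 2 (ABS): |-8|=8, |16|=16, |12|=12, |2|=2, |16|=16, |16|=16 -> [8, 16, 12, 2, 16, 16] (max |s|=16)
Stage 3 (DELAY): [0, 8, 16, 12, 2, 16] = [0, 8, 16, 12, 2, 16] -> [0, 8, 16, 12, 2, 16] (max |s|=16)
Stage 4 (CLIP -7 11): clip(0,-7,11)=0, clip(8,-7,11)=8, clip(16,-7,11)=11, clip(12,-7,11)=11, clip(2,-7,11)=2, clip(16,-7,11)=11 -> [0, 8, 11, 11, 2, 11] (max |s|=11)
Stage 5 (AMPLIFY 2): 0*2=0, 8*2=16, 11*2=22, 11*2=22, 2*2=4, 11*2=22 -> [0, 16, 22, 22, 4, 22] (max |s|=22)
Stage 6 (AMPLIFY -2): 0*-2=0, 16*-2=-32, 22*-2=-44, 22*-2=-44, 4*-2=-8, 22*-2=-44 -> [0, -32, -44, -44, -8, -44] (max |s|=44)
Overall max amplitude: 44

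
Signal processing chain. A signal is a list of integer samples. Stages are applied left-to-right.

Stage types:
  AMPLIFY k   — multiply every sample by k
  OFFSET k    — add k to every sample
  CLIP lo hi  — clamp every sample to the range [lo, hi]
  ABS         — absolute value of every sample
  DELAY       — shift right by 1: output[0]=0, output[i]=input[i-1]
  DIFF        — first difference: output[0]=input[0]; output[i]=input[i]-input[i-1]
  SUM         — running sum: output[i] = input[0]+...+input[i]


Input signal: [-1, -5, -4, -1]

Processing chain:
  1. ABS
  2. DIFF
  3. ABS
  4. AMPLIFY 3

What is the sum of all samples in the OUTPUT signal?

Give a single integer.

Input: [-1, -5, -4, -1]
Stage 1 (ABS): |-1|=1, |-5|=5, |-4|=4, |-1|=1 -> [1, 5, 4, 1]
Stage 2 (DIFF): s[0]=1, 5-1=4, 4-5=-1, 1-4=-3 -> [1, 4, -1, -3]
Stage 3 (ABS): |1|=1, |4|=4, |-1|=1, |-3|=3 -> [1, 4, 1, 3]
Stage 4 (AMPLIFY 3): 1*3=3, 4*3=12, 1*3=3, 3*3=9 -> [3, 12, 3, 9]
Output sum: 27

Answer: 27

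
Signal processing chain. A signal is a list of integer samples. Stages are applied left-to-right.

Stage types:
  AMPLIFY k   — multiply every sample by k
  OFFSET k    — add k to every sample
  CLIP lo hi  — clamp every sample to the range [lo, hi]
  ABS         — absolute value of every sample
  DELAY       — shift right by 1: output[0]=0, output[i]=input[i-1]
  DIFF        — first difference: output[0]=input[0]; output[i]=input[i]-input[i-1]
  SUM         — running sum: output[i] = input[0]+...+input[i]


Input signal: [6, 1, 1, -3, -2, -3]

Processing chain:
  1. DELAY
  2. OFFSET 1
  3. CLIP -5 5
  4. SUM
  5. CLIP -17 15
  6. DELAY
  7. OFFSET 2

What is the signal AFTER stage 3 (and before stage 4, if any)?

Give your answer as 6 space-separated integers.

Input: [6, 1, 1, -3, -2, -3]
Stage 1 (DELAY): [0, 6, 1, 1, -3, -2] = [0, 6, 1, 1, -3, -2] -> [0, 6, 1, 1, -3, -2]
Stage 2 (OFFSET 1): 0+1=1, 6+1=7, 1+1=2, 1+1=2, -3+1=-2, -2+1=-1 -> [1, 7, 2, 2, -2, -1]
Stage 3 (CLIP -5 5): clip(1,-5,5)=1, clip(7,-5,5)=5, clip(2,-5,5)=2, clip(2,-5,5)=2, clip(-2,-5,5)=-2, clip(-1,-5,5)=-1 -> [1, 5, 2, 2, -2, -1]

Answer: 1 5 2 2 -2 -1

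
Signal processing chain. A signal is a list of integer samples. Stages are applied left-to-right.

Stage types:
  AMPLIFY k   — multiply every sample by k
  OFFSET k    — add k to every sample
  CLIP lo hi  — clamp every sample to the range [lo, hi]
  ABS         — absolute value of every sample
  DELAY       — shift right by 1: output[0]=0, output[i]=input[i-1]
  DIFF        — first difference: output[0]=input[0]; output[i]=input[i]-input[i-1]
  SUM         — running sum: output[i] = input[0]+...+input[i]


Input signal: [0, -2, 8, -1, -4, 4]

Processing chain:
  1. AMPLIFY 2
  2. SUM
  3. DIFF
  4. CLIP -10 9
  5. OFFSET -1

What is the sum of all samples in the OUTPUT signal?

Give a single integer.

Answer: -3

Derivation:
Input: [0, -2, 8, -1, -4, 4]
Stage 1 (AMPLIFY 2): 0*2=0, -2*2=-4, 8*2=16, -1*2=-2, -4*2=-8, 4*2=8 -> [0, -4, 16, -2, -8, 8]
Stage 2 (SUM): sum[0..0]=0, sum[0..1]=-4, sum[0..2]=12, sum[0..3]=10, sum[0..4]=2, sum[0..5]=10 -> [0, -4, 12, 10, 2, 10]
Stage 3 (DIFF): s[0]=0, -4-0=-4, 12--4=16, 10-12=-2, 2-10=-8, 10-2=8 -> [0, -4, 16, -2, -8, 8]
Stage 4 (CLIP -10 9): clip(0,-10,9)=0, clip(-4,-10,9)=-4, clip(16,-10,9)=9, clip(-2,-10,9)=-2, clip(-8,-10,9)=-8, clip(8,-10,9)=8 -> [0, -4, 9, -2, -8, 8]
Stage 5 (OFFSET -1): 0+-1=-1, -4+-1=-5, 9+-1=8, -2+-1=-3, -8+-1=-9, 8+-1=7 -> [-1, -5, 8, -3, -9, 7]
Output sum: -3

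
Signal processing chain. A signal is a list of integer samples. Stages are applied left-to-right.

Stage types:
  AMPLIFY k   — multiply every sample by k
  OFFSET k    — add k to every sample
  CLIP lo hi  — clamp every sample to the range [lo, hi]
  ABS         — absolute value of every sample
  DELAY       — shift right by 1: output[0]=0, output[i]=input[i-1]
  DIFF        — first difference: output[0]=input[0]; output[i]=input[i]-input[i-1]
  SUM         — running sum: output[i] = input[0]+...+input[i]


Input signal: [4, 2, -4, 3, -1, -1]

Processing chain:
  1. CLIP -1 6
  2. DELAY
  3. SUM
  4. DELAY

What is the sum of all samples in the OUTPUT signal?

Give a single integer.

Answer: 23

Derivation:
Input: [4, 2, -4, 3, -1, -1]
Stage 1 (CLIP -1 6): clip(4,-1,6)=4, clip(2,-1,6)=2, clip(-4,-1,6)=-1, clip(3,-1,6)=3, clip(-1,-1,6)=-1, clip(-1,-1,6)=-1 -> [4, 2, -1, 3, -1, -1]
Stage 2 (DELAY): [0, 4, 2, -1, 3, -1] = [0, 4, 2, -1, 3, -1] -> [0, 4, 2, -1, 3, -1]
Stage 3 (SUM): sum[0..0]=0, sum[0..1]=4, sum[0..2]=6, sum[0..3]=5, sum[0..4]=8, sum[0..5]=7 -> [0, 4, 6, 5, 8, 7]
Stage 4 (DELAY): [0, 0, 4, 6, 5, 8] = [0, 0, 4, 6, 5, 8] -> [0, 0, 4, 6, 5, 8]
Output sum: 23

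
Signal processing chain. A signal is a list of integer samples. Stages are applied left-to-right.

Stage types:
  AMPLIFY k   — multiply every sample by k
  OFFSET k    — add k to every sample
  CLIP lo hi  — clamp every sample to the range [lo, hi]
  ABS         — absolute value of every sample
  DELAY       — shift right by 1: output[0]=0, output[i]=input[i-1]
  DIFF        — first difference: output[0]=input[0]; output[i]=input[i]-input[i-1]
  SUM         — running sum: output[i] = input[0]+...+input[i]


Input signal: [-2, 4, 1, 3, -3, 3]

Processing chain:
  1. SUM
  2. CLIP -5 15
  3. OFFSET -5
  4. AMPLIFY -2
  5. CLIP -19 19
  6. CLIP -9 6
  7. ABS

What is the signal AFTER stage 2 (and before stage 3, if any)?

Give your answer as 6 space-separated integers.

Answer: -2 2 3 6 3 6

Derivation:
Input: [-2, 4, 1, 3, -3, 3]
Stage 1 (SUM): sum[0..0]=-2, sum[0..1]=2, sum[0..2]=3, sum[0..3]=6, sum[0..4]=3, sum[0..5]=6 -> [-2, 2, 3, 6, 3, 6]
Stage 2 (CLIP -5 15): clip(-2,-5,15)=-2, clip(2,-5,15)=2, clip(3,-5,15)=3, clip(6,-5,15)=6, clip(3,-5,15)=3, clip(6,-5,15)=6 -> [-2, 2, 3, 6, 3, 6]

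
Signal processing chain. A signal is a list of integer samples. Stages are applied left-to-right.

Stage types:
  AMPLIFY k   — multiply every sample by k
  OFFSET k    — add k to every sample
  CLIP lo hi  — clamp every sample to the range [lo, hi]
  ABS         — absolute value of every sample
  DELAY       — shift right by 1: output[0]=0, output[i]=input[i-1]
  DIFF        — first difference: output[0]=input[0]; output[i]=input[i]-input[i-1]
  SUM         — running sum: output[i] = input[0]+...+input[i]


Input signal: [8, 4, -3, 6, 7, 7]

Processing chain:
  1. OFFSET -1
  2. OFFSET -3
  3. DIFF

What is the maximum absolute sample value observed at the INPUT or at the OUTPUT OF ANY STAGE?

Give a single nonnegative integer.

Answer: 9

Derivation:
Input: [8, 4, -3, 6, 7, 7] (max |s|=8)
Stage 1 (OFFSET -1): 8+-1=7, 4+-1=3, -3+-1=-4, 6+-1=5, 7+-1=6, 7+-1=6 -> [7, 3, -4, 5, 6, 6] (max |s|=7)
Stage 2 (OFFSET -3): 7+-3=4, 3+-3=0, -4+-3=-7, 5+-3=2, 6+-3=3, 6+-3=3 -> [4, 0, -7, 2, 3, 3] (max |s|=7)
Stage 3 (DIFF): s[0]=4, 0-4=-4, -7-0=-7, 2--7=9, 3-2=1, 3-3=0 -> [4, -4, -7, 9, 1, 0] (max |s|=9)
Overall max amplitude: 9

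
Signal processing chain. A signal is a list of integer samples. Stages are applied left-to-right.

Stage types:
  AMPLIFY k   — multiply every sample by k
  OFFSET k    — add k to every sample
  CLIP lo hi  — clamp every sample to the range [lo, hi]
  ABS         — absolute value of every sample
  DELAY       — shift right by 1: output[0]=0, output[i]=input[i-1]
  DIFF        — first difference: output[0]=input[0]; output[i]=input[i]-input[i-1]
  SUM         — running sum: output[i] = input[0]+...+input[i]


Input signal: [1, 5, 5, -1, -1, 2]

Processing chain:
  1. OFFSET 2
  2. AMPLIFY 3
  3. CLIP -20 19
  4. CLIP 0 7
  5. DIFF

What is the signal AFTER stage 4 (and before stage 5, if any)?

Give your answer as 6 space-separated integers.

Input: [1, 5, 5, -1, -1, 2]
Stage 1 (OFFSET 2): 1+2=3, 5+2=7, 5+2=7, -1+2=1, -1+2=1, 2+2=4 -> [3, 7, 7, 1, 1, 4]
Stage 2 (AMPLIFY 3): 3*3=9, 7*3=21, 7*3=21, 1*3=3, 1*3=3, 4*3=12 -> [9, 21, 21, 3, 3, 12]
Stage 3 (CLIP -20 19): clip(9,-20,19)=9, clip(21,-20,19)=19, clip(21,-20,19)=19, clip(3,-20,19)=3, clip(3,-20,19)=3, clip(12,-20,19)=12 -> [9, 19, 19, 3, 3, 12]
Stage 4 (CLIP 0 7): clip(9,0,7)=7, clip(19,0,7)=7, clip(19,0,7)=7, clip(3,0,7)=3, clip(3,0,7)=3, clip(12,0,7)=7 -> [7, 7, 7, 3, 3, 7]

Answer: 7 7 7 3 3 7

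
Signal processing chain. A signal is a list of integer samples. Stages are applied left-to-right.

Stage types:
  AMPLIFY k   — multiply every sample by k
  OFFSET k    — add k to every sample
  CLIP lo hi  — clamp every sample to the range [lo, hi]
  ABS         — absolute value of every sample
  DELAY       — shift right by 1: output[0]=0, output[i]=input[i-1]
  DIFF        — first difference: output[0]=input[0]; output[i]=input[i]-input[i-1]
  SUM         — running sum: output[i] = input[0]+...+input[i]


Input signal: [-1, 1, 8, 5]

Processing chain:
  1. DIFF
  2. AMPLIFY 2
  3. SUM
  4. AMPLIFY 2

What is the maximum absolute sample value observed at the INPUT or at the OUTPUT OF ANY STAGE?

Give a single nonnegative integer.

Input: [-1, 1, 8, 5] (max |s|=8)
Stage 1 (DIFF): s[0]=-1, 1--1=2, 8-1=7, 5-8=-3 -> [-1, 2, 7, -3] (max |s|=7)
Stage 2 (AMPLIFY 2): -1*2=-2, 2*2=4, 7*2=14, -3*2=-6 -> [-2, 4, 14, -6] (max |s|=14)
Stage 3 (SUM): sum[0..0]=-2, sum[0..1]=2, sum[0..2]=16, sum[0..3]=10 -> [-2, 2, 16, 10] (max |s|=16)
Stage 4 (AMPLIFY 2): -2*2=-4, 2*2=4, 16*2=32, 10*2=20 -> [-4, 4, 32, 20] (max |s|=32)
Overall max amplitude: 32

Answer: 32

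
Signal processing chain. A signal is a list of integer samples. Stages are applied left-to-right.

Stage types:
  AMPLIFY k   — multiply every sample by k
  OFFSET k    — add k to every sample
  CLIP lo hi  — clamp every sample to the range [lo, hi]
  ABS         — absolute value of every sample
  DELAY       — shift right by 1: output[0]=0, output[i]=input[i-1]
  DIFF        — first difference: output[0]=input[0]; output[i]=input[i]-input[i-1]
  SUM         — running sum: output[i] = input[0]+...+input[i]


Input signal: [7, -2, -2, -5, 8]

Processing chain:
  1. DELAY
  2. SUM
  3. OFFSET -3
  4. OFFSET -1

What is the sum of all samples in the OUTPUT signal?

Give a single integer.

Answer: -7

Derivation:
Input: [7, -2, -2, -5, 8]
Stage 1 (DELAY): [0, 7, -2, -2, -5] = [0, 7, -2, -2, -5] -> [0, 7, -2, -2, -5]
Stage 2 (SUM): sum[0..0]=0, sum[0..1]=7, sum[0..2]=5, sum[0..3]=3, sum[0..4]=-2 -> [0, 7, 5, 3, -2]
Stage 3 (OFFSET -3): 0+-3=-3, 7+-3=4, 5+-3=2, 3+-3=0, -2+-3=-5 -> [-3, 4, 2, 0, -5]
Stage 4 (OFFSET -1): -3+-1=-4, 4+-1=3, 2+-1=1, 0+-1=-1, -5+-1=-6 -> [-4, 3, 1, -1, -6]
Output sum: -7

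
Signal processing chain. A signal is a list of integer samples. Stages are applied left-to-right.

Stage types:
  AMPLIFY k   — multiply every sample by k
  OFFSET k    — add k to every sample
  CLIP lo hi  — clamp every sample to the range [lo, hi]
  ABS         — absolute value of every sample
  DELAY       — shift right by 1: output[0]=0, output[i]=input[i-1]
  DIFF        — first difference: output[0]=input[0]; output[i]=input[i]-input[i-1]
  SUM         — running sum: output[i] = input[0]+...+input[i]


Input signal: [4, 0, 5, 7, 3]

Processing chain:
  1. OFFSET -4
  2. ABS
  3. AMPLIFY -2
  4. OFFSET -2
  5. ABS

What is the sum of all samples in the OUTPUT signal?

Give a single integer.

Input: [4, 0, 5, 7, 3]
Stage 1 (OFFSET -4): 4+-4=0, 0+-4=-4, 5+-4=1, 7+-4=3, 3+-4=-1 -> [0, -4, 1, 3, -1]
Stage 2 (ABS): |0|=0, |-4|=4, |1|=1, |3|=3, |-1|=1 -> [0, 4, 1, 3, 1]
Stage 3 (AMPLIFY -2): 0*-2=0, 4*-2=-8, 1*-2=-2, 3*-2=-6, 1*-2=-2 -> [0, -8, -2, -6, -2]
Stage 4 (OFFSET -2): 0+-2=-2, -8+-2=-10, -2+-2=-4, -6+-2=-8, -2+-2=-4 -> [-2, -10, -4, -8, -4]
Stage 5 (ABS): |-2|=2, |-10|=10, |-4|=4, |-8|=8, |-4|=4 -> [2, 10, 4, 8, 4]
Output sum: 28

Answer: 28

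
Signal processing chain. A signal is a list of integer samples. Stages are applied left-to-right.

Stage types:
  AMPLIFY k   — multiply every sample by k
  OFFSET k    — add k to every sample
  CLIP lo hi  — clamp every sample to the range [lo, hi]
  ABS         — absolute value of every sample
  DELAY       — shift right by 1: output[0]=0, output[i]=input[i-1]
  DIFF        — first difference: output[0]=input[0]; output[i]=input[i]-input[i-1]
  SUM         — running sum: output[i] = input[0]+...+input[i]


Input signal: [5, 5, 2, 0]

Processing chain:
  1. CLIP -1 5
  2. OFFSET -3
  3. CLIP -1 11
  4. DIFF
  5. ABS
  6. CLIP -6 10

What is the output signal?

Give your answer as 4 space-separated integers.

Answer: 2 0 3 0

Derivation:
Input: [5, 5, 2, 0]
Stage 1 (CLIP -1 5): clip(5,-1,5)=5, clip(5,-1,5)=5, clip(2,-1,5)=2, clip(0,-1,5)=0 -> [5, 5, 2, 0]
Stage 2 (OFFSET -3): 5+-3=2, 5+-3=2, 2+-3=-1, 0+-3=-3 -> [2, 2, -1, -3]
Stage 3 (CLIP -1 11): clip(2,-1,11)=2, clip(2,-1,11)=2, clip(-1,-1,11)=-1, clip(-3,-1,11)=-1 -> [2, 2, -1, -1]
Stage 4 (DIFF): s[0]=2, 2-2=0, -1-2=-3, -1--1=0 -> [2, 0, -3, 0]
Stage 5 (ABS): |2|=2, |0|=0, |-3|=3, |0|=0 -> [2, 0, 3, 0]
Stage 6 (CLIP -6 10): clip(2,-6,10)=2, clip(0,-6,10)=0, clip(3,-6,10)=3, clip(0,-6,10)=0 -> [2, 0, 3, 0]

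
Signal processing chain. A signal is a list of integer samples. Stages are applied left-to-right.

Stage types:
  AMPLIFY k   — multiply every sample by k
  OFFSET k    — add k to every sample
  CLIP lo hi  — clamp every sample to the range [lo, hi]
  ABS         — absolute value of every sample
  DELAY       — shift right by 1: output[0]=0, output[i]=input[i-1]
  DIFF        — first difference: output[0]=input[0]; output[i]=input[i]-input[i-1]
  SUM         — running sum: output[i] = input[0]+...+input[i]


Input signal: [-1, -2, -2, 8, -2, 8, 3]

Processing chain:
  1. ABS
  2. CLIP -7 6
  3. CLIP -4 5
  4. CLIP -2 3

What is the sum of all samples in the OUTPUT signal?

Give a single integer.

Answer: 16

Derivation:
Input: [-1, -2, -2, 8, -2, 8, 3]
Stage 1 (ABS): |-1|=1, |-2|=2, |-2|=2, |8|=8, |-2|=2, |8|=8, |3|=3 -> [1, 2, 2, 8, 2, 8, 3]
Stage 2 (CLIP -7 6): clip(1,-7,6)=1, clip(2,-7,6)=2, clip(2,-7,6)=2, clip(8,-7,6)=6, clip(2,-7,6)=2, clip(8,-7,6)=6, clip(3,-7,6)=3 -> [1, 2, 2, 6, 2, 6, 3]
Stage 3 (CLIP -4 5): clip(1,-4,5)=1, clip(2,-4,5)=2, clip(2,-4,5)=2, clip(6,-4,5)=5, clip(2,-4,5)=2, clip(6,-4,5)=5, clip(3,-4,5)=3 -> [1, 2, 2, 5, 2, 5, 3]
Stage 4 (CLIP -2 3): clip(1,-2,3)=1, clip(2,-2,3)=2, clip(2,-2,3)=2, clip(5,-2,3)=3, clip(2,-2,3)=2, clip(5,-2,3)=3, clip(3,-2,3)=3 -> [1, 2, 2, 3, 2, 3, 3]
Output sum: 16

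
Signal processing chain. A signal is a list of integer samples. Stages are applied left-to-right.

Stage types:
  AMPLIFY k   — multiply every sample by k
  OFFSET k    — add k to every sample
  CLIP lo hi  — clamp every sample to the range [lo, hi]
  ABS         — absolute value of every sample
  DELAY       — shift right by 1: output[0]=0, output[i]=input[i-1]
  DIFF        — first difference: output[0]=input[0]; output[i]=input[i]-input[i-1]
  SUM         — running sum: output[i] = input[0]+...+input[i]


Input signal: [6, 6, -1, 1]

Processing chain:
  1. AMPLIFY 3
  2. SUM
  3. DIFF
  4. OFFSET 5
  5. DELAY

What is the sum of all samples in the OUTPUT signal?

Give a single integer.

Answer: 48

Derivation:
Input: [6, 6, -1, 1]
Stage 1 (AMPLIFY 3): 6*3=18, 6*3=18, -1*3=-3, 1*3=3 -> [18, 18, -3, 3]
Stage 2 (SUM): sum[0..0]=18, sum[0..1]=36, sum[0..2]=33, sum[0..3]=36 -> [18, 36, 33, 36]
Stage 3 (DIFF): s[0]=18, 36-18=18, 33-36=-3, 36-33=3 -> [18, 18, -3, 3]
Stage 4 (OFFSET 5): 18+5=23, 18+5=23, -3+5=2, 3+5=8 -> [23, 23, 2, 8]
Stage 5 (DELAY): [0, 23, 23, 2] = [0, 23, 23, 2] -> [0, 23, 23, 2]
Output sum: 48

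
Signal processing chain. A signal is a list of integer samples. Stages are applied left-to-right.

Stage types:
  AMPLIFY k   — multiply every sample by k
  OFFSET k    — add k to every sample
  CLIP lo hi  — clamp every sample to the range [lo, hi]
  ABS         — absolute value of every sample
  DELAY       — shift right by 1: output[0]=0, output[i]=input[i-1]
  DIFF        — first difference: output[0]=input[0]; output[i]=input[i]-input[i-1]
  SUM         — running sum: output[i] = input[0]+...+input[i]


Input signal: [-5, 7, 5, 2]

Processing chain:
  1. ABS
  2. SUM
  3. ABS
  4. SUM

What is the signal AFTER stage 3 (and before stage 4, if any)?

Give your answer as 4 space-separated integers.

Answer: 5 12 17 19

Derivation:
Input: [-5, 7, 5, 2]
Stage 1 (ABS): |-5|=5, |7|=7, |5|=5, |2|=2 -> [5, 7, 5, 2]
Stage 2 (SUM): sum[0..0]=5, sum[0..1]=12, sum[0..2]=17, sum[0..3]=19 -> [5, 12, 17, 19]
Stage 3 (ABS): |5|=5, |12|=12, |17|=17, |19|=19 -> [5, 12, 17, 19]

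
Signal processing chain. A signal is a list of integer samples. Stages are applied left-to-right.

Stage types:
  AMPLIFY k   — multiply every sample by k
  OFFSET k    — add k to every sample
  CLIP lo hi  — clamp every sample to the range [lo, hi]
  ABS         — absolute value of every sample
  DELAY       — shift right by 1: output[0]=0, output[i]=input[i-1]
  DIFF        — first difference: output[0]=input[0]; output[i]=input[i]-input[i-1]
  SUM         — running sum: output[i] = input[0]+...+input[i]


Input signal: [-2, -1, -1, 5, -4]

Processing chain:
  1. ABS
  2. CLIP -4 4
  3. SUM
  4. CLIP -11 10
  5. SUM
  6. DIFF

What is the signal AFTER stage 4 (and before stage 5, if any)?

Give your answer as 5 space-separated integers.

Input: [-2, -1, -1, 5, -4]
Stage 1 (ABS): |-2|=2, |-1|=1, |-1|=1, |5|=5, |-4|=4 -> [2, 1, 1, 5, 4]
Stage 2 (CLIP -4 4): clip(2,-4,4)=2, clip(1,-4,4)=1, clip(1,-4,4)=1, clip(5,-4,4)=4, clip(4,-4,4)=4 -> [2, 1, 1, 4, 4]
Stage 3 (SUM): sum[0..0]=2, sum[0..1]=3, sum[0..2]=4, sum[0..3]=8, sum[0..4]=12 -> [2, 3, 4, 8, 12]
Stage 4 (CLIP -11 10): clip(2,-11,10)=2, clip(3,-11,10)=3, clip(4,-11,10)=4, clip(8,-11,10)=8, clip(12,-11,10)=10 -> [2, 3, 4, 8, 10]

Answer: 2 3 4 8 10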